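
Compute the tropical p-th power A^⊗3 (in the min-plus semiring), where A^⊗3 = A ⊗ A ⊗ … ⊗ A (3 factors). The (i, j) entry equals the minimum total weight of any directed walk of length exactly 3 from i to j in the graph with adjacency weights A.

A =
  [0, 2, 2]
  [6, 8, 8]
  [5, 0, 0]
A^⊗3 =
  [0, 2, 2]
  [6, 8, 8]
  [5, 0, 0]

Each entry (A^⊗3)_ij equals the minimum over all length-3 walks i = v_0 → v_1 → … → v_3 = j of Σ_t A[v_t][v_{t+1}]. For example, for (i, j) = (0, 2) we minimise over 9 possible intermediate vertex sequences; the minimum is 2, attained along the walk 0 → 0 → 0 → 2.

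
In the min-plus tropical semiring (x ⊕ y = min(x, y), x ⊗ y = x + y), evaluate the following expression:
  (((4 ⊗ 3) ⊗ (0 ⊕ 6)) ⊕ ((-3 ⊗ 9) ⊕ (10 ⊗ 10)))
(((4 ⊗ 3) ⊗ (0 ⊕ 6)) ⊕ ((-3 ⊗ 9) ⊕ (10 ⊗ 10))) = 6

Expand innermost to outermost. Recall ⊕ takes the minimum of its arguments and ⊗ takes their sum. Working out the expression (((4 ⊗ 3) ⊗ (0 ⊕ 6)) ⊕ ((-3 ⊗ 9) ⊕ (10 ⊗ 10))) gives 6.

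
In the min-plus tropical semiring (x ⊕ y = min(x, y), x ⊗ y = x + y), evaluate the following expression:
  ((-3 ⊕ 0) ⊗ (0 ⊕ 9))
((-3 ⊕ 0) ⊗ (0 ⊕ 9)) = -3

Expand innermost to outermost. Recall ⊕ takes the minimum of its arguments and ⊗ takes their sum. Working out the expression ((-3 ⊕ 0) ⊗ (0 ⊕ 9)) gives -3.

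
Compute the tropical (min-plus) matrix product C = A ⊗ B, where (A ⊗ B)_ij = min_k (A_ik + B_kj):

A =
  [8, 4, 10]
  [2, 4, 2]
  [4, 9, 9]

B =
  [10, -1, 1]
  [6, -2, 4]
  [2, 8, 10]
A ⊗ B =
  [10, 2, 8]
  [4, 1, 3]
  [11, 3, 5]

Apply the min-plus product entry-by-entry:
  C[0][0] = min over k of (A[0][0] + B[0][0] = 8 + 10 = 18, A[0][1] + B[1][0] = 4 + 6 = 10, A[0][2] + B[2][0] = 10 + 2 = 12) = 10 (attained at k = 1)
  C[0][1] = min over k of (A[0][0] + B[0][1] = 8 + -1 = 7, A[0][1] + B[1][1] = 4 + -2 = 2, A[0][2] + B[2][1] = 10 + 8 = 18) = 2 (attained at k = 1)
  C[0][2] = min over k of (A[0][0] + B[0][2] = 8 + 1 = 9, A[0][1] + B[1][2] = 4 + 4 = 8, A[0][2] + B[2][2] = 10 + 10 = 20) = 8 (attained at k = 1)
  C[1][0] = min over k of (A[1][0] + B[0][0] = 2 + 10 = 12, A[1][1] + B[1][0] = 4 + 6 = 10, A[1][2] + B[2][0] = 2 + 2 = 4) = 4 (attained at k = 2)
  C[1][1] = min over k of (A[1][0] + B[0][1] = 2 + -1 = 1, A[1][1] + B[1][1] = 4 + -2 = 2, A[1][2] + B[2][1] = 2 + 8 = 10) = 1 (attained at k = 0)
  C[1][2] = min over k of (A[1][0] + B[0][2] = 2 + 1 = 3, A[1][1] + B[1][2] = 4 + 4 = 8, A[1][2] + B[2][2] = 2 + 10 = 12) = 3 (attained at k = 0)
  C[2][0] = min over k of (A[2][0] + B[0][0] = 4 + 10 = 14, A[2][1] + B[1][0] = 9 + 6 = 15, A[2][2] + B[2][0] = 9 + 2 = 11) = 11 (attained at k = 2)
  C[2][1] = min over k of (A[2][0] + B[0][1] = 4 + -1 = 3, A[2][1] + B[1][1] = 9 + -2 = 7, A[2][2] + B[2][1] = 9 + 8 = 17) = 3 (attained at k = 0)
  C[2][2] = min over k of (A[2][0] + B[0][2] = 4 + 1 = 5, A[2][1] + B[1][2] = 9 + 4 = 13, A[2][2] + B[2][2] = 9 + 10 = 19) = 5 (attained at k = 0)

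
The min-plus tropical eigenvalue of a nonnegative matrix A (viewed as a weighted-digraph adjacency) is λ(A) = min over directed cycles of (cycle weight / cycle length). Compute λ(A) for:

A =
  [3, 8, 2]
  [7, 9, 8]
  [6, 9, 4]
λ(A) = 3

Enumerate directed cycles and compute their means (weight / length). Sample:
  cycle 0 → 0: weight = 3, length = 1, mean = 3/1 ≈ 3.000
  cycle 1 → 1: weight = 9, length = 1, mean = 9/1 ≈ 9.000
  cycle 2 → 2: weight = 4, length = 1, mean = 4/1 ≈ 4.000
  cycle 0 → 1 → 0: weight = 15, length = 2, mean = 15/2 ≈ 7.500
  cycle 0 → 2 → 0: weight = 8, length = 2, mean = 8/2 ≈ 4.000
  cycle 1 → 0 → 1: weight = 15, length = 2, mean = 15/2 ≈ 7.500
Minimum mean = 3.000, attained e.g. along the cycle 0 → 0 with weight 3 and length 1. So λ(A) = 3/1 = 3.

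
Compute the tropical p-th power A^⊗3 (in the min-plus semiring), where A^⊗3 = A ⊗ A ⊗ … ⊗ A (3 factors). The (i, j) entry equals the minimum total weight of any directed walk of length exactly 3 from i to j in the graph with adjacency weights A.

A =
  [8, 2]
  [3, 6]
A^⊗3 =
  [11, 7]
  [8, 11]

Each entry (A^⊗3)_ij equals the minimum over all length-3 walks i = v_0 → v_1 → … → v_3 = j of Σ_t A[v_t][v_{t+1}]. For example, for (i, j) = (0, 1) we minimise over 4 possible intermediate vertex sequences; the minimum is 7, attained along the walk 0 → 1 → 0 → 1.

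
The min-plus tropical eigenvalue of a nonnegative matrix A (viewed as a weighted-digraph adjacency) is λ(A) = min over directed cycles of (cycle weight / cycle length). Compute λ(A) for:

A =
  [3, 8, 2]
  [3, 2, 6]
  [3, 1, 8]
λ(A) = 2

Enumerate directed cycles and compute their means (weight / length). Sample:
  cycle 0 → 0: weight = 3, length = 1, mean = 3/1 ≈ 3.000
  cycle 1 → 1: weight = 2, length = 1, mean = 2/1 ≈ 2.000
  cycle 2 → 2: weight = 8, length = 1, mean = 8/1 ≈ 8.000
  cycle 0 → 1 → 0: weight = 11, length = 2, mean = 11/2 ≈ 5.500
  cycle 0 → 2 → 0: weight = 5, length = 2, mean = 5/2 ≈ 2.500
  cycle 1 → 0 → 1: weight = 11, length = 2, mean = 11/2 ≈ 5.500
Minimum mean = 2.000, attained e.g. along the cycle 1 → 1 with weight 2 and length 1. So λ(A) = 2/1 = 2.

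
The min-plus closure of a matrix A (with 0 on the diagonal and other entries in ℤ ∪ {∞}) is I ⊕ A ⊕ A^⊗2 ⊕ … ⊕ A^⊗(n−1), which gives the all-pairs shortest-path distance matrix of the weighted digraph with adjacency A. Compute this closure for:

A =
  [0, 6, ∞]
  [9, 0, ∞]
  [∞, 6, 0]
Closure =
  [0, 6, ∞]
  [9, 0, ∞]
  [15, 6, 0]

This is the Floyd-Warshall all-pairs shortest-path computation. For each intermediate vertex k = 0, 1, …, 2, update dist[i][j] ← min(dist[i][j], dist[i][k] + dist[k][j]). The final matrix gives, for each (i, j), the minimum total weight of any directed path from i to j (possibly empty when i = j).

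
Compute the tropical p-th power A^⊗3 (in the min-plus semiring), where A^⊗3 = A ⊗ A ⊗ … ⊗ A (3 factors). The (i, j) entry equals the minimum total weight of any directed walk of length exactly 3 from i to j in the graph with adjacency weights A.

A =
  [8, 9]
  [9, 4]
A^⊗3 =
  [22, 17]
  [17, 12]

Each entry (A^⊗3)_ij equals the minimum over all length-3 walks i = v_0 → v_1 → … → v_3 = j of Σ_t A[v_t][v_{t+1}]. For example, for (i, j) = (0, 1) we minimise over 4 possible intermediate vertex sequences; the minimum is 17, attained along the walk 0 → 1 → 1 → 1.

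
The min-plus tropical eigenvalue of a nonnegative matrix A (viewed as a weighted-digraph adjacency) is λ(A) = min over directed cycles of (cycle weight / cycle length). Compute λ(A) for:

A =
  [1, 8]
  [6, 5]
λ(A) = 1

Enumerate directed cycles and compute their means (weight / length). Sample:
  cycle 0 → 0: weight = 1, length = 1, mean = 1/1 ≈ 1.000
  cycle 1 → 1: weight = 5, length = 1, mean = 5/1 ≈ 5.000
  cycle 0 → 1 → 0: weight = 14, length = 2, mean = 14/2 ≈ 7.000
  cycle 1 → 0 → 1: weight = 14, length = 2, mean = 14/2 ≈ 7.000
Minimum mean = 1.000, attained e.g. along the cycle 0 → 0 with weight 1 and length 1. So λ(A) = 1/1 = 1.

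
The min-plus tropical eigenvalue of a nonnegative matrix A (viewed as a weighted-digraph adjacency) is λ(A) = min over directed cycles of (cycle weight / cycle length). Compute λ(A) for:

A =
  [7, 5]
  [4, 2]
λ(A) = 2

Enumerate directed cycles and compute their means (weight / length). Sample:
  cycle 0 → 0: weight = 7, length = 1, mean = 7/1 ≈ 7.000
  cycle 1 → 1: weight = 2, length = 1, mean = 2/1 ≈ 2.000
  cycle 0 → 1 → 0: weight = 9, length = 2, mean = 9/2 ≈ 4.500
  cycle 1 → 0 → 1: weight = 9, length = 2, mean = 9/2 ≈ 4.500
Minimum mean = 2.000, attained e.g. along the cycle 1 → 1 with weight 2 and length 1. So λ(A) = 2/1 = 2.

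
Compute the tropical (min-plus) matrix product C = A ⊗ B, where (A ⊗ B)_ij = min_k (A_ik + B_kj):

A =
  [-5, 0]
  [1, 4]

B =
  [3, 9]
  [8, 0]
A ⊗ B =
  [-2, 0]
  [4, 4]

Apply the min-plus product entry-by-entry:
  C[0][0] = min over k of (A[0][0] + B[0][0] = -5 + 3 = -2, A[0][1] + B[1][0] = 0 + 8 = 8) = -2 (attained at k = 0)
  C[0][1] = min over k of (A[0][0] + B[0][1] = -5 + 9 = 4, A[0][1] + B[1][1] = 0 + 0 = 0) = 0 (attained at k = 1)
  C[1][0] = min over k of (A[1][0] + B[0][0] = 1 + 3 = 4, A[1][1] + B[1][0] = 4 + 8 = 12) = 4 (attained at k = 0)
  C[1][1] = min over k of (A[1][0] + B[0][1] = 1 + 9 = 10, A[1][1] + B[1][1] = 4 + 0 = 4) = 4 (attained at k = 1)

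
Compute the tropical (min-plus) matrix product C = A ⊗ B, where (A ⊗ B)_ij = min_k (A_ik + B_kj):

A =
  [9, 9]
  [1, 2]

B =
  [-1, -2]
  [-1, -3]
A ⊗ B =
  [8, 6]
  [0, -1]

Apply the min-plus product entry-by-entry:
  C[0][0] = min over k of (A[0][0] + B[0][0] = 9 + -1 = 8, A[0][1] + B[1][0] = 9 + -1 = 8) = 8 (attained at k = 0)
  C[0][1] = min over k of (A[0][0] + B[0][1] = 9 + -2 = 7, A[0][1] + B[1][1] = 9 + -3 = 6) = 6 (attained at k = 1)
  C[1][0] = min over k of (A[1][0] + B[0][0] = 1 + -1 = 0, A[1][1] + B[1][0] = 2 + -1 = 1) = 0 (attained at k = 0)
  C[1][1] = min over k of (A[1][0] + B[0][1] = 1 + -2 = -1, A[1][1] + B[1][1] = 2 + -3 = -1) = -1 (attained at k = 0)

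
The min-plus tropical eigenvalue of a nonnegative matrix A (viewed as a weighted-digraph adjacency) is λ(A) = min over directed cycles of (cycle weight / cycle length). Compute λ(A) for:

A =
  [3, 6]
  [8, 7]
λ(A) = 3

Enumerate directed cycles and compute their means (weight / length). Sample:
  cycle 0 → 0: weight = 3, length = 1, mean = 3/1 ≈ 3.000
  cycle 1 → 1: weight = 7, length = 1, mean = 7/1 ≈ 7.000
  cycle 0 → 1 → 0: weight = 14, length = 2, mean = 14/2 ≈ 7.000
  cycle 1 → 0 → 1: weight = 14, length = 2, mean = 14/2 ≈ 7.000
Minimum mean = 3.000, attained e.g. along the cycle 0 → 0 with weight 3 and length 1. So λ(A) = 3/1 = 3.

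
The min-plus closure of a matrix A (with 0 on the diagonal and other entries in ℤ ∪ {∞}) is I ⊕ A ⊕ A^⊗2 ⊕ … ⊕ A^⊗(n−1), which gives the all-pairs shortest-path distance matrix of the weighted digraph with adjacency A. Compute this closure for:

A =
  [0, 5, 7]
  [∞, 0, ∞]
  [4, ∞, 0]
Closure =
  [0, 5, 7]
  [∞, 0, ∞]
  [4, 9, 0]

This is the Floyd-Warshall all-pairs shortest-path computation. For each intermediate vertex k = 0, 1, …, 2, update dist[i][j] ← min(dist[i][j], dist[i][k] + dist[k][j]). The final matrix gives, for each (i, j), the minimum total weight of any directed path from i to j (possibly empty when i = j).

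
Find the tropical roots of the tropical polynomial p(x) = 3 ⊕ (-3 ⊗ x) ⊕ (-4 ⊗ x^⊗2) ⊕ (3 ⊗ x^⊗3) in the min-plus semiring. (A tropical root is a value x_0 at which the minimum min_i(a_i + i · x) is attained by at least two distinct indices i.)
Roots: {-7, 1, 6}

Each tropical root is a break point of the lower envelope of the lines y = a_i + i · x (there are 4 lines, with slopes 0, 1, ..., 3). Only the lines that attain the minimum somewhere contribute to roots; other lines are dominated. Here the surviving (envelope) indices are i = 3, i = 2, i = 1, i = 0.
Intersections between consecutive envelope lines give the roots: for adjacent envelope indices i < j the intersection is x = (a_i − a_j) / (j − i). Reading off the sorted break points: {-7, 1, 6}.
Verification: at each break x_0, at least two indices attain the minimum of min_i(a_i + i · x_0).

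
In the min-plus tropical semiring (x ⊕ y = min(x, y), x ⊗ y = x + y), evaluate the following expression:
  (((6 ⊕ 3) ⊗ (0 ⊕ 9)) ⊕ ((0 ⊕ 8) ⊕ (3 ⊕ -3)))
(((6 ⊕ 3) ⊗ (0 ⊕ 9)) ⊕ ((0 ⊕ 8) ⊕ (3 ⊕ -3))) = -3

Expand innermost to outermost. Recall ⊕ takes the minimum of its arguments and ⊗ takes their sum. Working out the expression (((6 ⊕ 3) ⊗ (0 ⊕ 9)) ⊕ ((0 ⊕ 8) ⊕ (3 ⊕ -3))) gives -3.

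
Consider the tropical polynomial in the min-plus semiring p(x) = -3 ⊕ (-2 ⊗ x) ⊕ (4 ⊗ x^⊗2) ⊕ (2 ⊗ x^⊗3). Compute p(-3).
p(-3) = -7

A tropical monomial a ⊗ x^⊗i evaluates to a + i · x. Evaluating each term at x = -3:
  Term 0 contributes -3 + 0 · -3 = -3
  Term 1 contributes -2 + 1 · -3 = -5
  Term 2 contributes 4 + 2 · -3 = -2
  Term 3 contributes 2 + 3 · -3 = -7
p(-3) = ⊕ of these = min[-3, -5, -2, -7] = -7.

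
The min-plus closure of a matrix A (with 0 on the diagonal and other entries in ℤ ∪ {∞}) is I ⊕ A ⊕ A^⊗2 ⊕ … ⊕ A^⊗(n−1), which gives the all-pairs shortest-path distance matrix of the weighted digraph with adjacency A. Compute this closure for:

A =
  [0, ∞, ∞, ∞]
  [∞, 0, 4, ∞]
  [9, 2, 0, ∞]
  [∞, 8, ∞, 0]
Closure =
  [0, ∞, ∞, ∞]
  [13, 0, 4, ∞]
  [9, 2, 0, ∞]
  [21, 8, 12, 0]

This is the Floyd-Warshall all-pairs shortest-path computation. For each intermediate vertex k = 0, 1, …, 3, update dist[i][j] ← min(dist[i][j], dist[i][k] + dist[k][j]). The final matrix gives, for each (i, j), the minimum total weight of any directed path from i to j (possibly empty when i = j).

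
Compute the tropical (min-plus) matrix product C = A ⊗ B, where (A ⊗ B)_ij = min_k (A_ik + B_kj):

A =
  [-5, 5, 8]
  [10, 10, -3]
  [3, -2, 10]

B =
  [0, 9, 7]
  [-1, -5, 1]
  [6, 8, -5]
A ⊗ B =
  [-5, 0, 2]
  [3, 5, -8]
  [-3, -7, -1]

Apply the min-plus product entry-by-entry:
  C[0][0] = min over k of (A[0][0] + B[0][0] = -5 + 0 = -5, A[0][1] + B[1][0] = 5 + -1 = 4, A[0][2] + B[2][0] = 8 + 6 = 14) = -5 (attained at k = 0)
  C[0][1] = min over k of (A[0][0] + B[0][1] = -5 + 9 = 4, A[0][1] + B[1][1] = 5 + -5 = 0, A[0][2] + B[2][1] = 8 + 8 = 16) = 0 (attained at k = 1)
  C[0][2] = min over k of (A[0][0] + B[0][2] = -5 + 7 = 2, A[0][1] + B[1][2] = 5 + 1 = 6, A[0][2] + B[2][2] = 8 + -5 = 3) = 2 (attained at k = 0)
  C[1][0] = min over k of (A[1][0] + B[0][0] = 10 + 0 = 10, A[1][1] + B[1][0] = 10 + -1 = 9, A[1][2] + B[2][0] = -3 + 6 = 3) = 3 (attained at k = 2)
  C[1][1] = min over k of (A[1][0] + B[0][1] = 10 + 9 = 19, A[1][1] + B[1][1] = 10 + -5 = 5, A[1][2] + B[2][1] = -3 + 8 = 5) = 5 (attained at k = 1)
  C[1][2] = min over k of (A[1][0] + B[0][2] = 10 + 7 = 17, A[1][1] + B[1][2] = 10 + 1 = 11, A[1][2] + B[2][2] = -3 + -5 = -8) = -8 (attained at k = 2)
  C[2][0] = min over k of (A[2][0] + B[0][0] = 3 + 0 = 3, A[2][1] + B[1][0] = -2 + -1 = -3, A[2][2] + B[2][0] = 10 + 6 = 16) = -3 (attained at k = 1)
  C[2][1] = min over k of (A[2][0] + B[0][1] = 3 + 9 = 12, A[2][1] + B[1][1] = -2 + -5 = -7, A[2][2] + B[2][1] = 10 + 8 = 18) = -7 (attained at k = 1)
  C[2][2] = min over k of (A[2][0] + B[0][2] = 3 + 7 = 10, A[2][1] + B[1][2] = -2 + 1 = -1, A[2][2] + B[2][2] = 10 + -5 = 5) = -1 (attained at k = 1)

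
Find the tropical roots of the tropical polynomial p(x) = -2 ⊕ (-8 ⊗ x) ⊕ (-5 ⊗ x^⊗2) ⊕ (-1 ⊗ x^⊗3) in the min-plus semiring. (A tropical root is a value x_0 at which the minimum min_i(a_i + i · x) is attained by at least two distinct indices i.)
Roots: {-4, -3, 6}

Each tropical root is a break point of the lower envelope of the lines y = a_i + i · x (there are 4 lines, with slopes 0, 1, ..., 3). Only the lines that attain the minimum somewhere contribute to roots; other lines are dominated. Here the surviving (envelope) indices are i = 3, i = 2, i = 1, i = 0.
Intersections between consecutive envelope lines give the roots: for adjacent envelope indices i < j the intersection is x = (a_i − a_j) / (j − i). Reading off the sorted break points: {-4, -3, 6}.
Verification: at each break x_0, at least two indices attain the minimum of min_i(a_i + i · x_0).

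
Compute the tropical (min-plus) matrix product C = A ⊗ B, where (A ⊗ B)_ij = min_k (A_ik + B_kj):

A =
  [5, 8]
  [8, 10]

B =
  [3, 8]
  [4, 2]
A ⊗ B =
  [8, 10]
  [11, 12]

Apply the min-plus product entry-by-entry:
  C[0][0] = min over k of (A[0][0] + B[0][0] = 5 + 3 = 8, A[0][1] + B[1][0] = 8 + 4 = 12) = 8 (attained at k = 0)
  C[0][1] = min over k of (A[0][0] + B[0][1] = 5 + 8 = 13, A[0][1] + B[1][1] = 8 + 2 = 10) = 10 (attained at k = 1)
  C[1][0] = min over k of (A[1][0] + B[0][0] = 8 + 3 = 11, A[1][1] + B[1][0] = 10 + 4 = 14) = 11 (attained at k = 0)
  C[1][1] = min over k of (A[1][0] + B[0][1] = 8 + 8 = 16, A[1][1] + B[1][1] = 10 + 2 = 12) = 12 (attained at k = 1)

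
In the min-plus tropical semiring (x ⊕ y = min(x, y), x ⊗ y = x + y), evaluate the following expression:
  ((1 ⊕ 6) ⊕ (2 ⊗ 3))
((1 ⊕ 6) ⊕ (2 ⊗ 3)) = 1

Expand innermost to outermost. Recall ⊕ takes the minimum of its arguments and ⊗ takes their sum. Working out the expression ((1 ⊕ 6) ⊕ (2 ⊗ 3)) gives 1.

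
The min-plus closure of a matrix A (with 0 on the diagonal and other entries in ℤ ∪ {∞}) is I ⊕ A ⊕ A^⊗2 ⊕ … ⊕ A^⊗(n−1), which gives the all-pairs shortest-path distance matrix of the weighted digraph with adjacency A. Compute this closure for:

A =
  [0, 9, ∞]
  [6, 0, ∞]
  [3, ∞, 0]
Closure =
  [0, 9, ∞]
  [6, 0, ∞]
  [3, 12, 0]

This is the Floyd-Warshall all-pairs shortest-path computation. For each intermediate vertex k = 0, 1, …, 2, update dist[i][j] ← min(dist[i][j], dist[i][k] + dist[k][j]). The final matrix gives, for each (i, j), the minimum total weight of any directed path from i to j (possibly empty when i = j).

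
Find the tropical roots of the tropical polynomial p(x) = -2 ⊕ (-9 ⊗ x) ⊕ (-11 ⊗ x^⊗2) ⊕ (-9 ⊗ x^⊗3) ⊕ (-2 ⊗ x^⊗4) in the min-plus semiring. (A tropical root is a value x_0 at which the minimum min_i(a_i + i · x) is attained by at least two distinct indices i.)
Roots: {-7, -2, 2, 7}

Each tropical root is a break point of the lower envelope of the lines y = a_i + i · x (there are 5 lines, with slopes 0, 1, ..., 4). Only the lines that attain the minimum somewhere contribute to roots; other lines are dominated. Here the surviving (envelope) indices are i = 4, i = 3, i = 2, i = 1, i = 0.
Intersections between consecutive envelope lines give the roots: for adjacent envelope indices i < j the intersection is x = (a_i − a_j) / (j − i). Reading off the sorted break points: {-7, -2, 2, 7}.
Verification: at each break x_0, at least two indices attain the minimum of min_i(a_i + i · x_0).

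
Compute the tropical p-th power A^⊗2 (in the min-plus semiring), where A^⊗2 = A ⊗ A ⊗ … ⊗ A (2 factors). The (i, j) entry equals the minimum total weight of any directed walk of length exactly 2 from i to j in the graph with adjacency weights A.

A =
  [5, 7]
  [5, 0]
A^⊗2 =
  [10, 7]
  [5, 0]

Each entry (A^⊗2)_ij equals the minimum over all length-2 walks i = v_0 → v_1 → … → v_2 = j of Σ_t A[v_t][v_{t+1}]. For example, for (i, j) = (0, 1) we minimise over 2 possible intermediate vertex sequences; the minimum is 7, attained along the walk 0 → 1 → 1.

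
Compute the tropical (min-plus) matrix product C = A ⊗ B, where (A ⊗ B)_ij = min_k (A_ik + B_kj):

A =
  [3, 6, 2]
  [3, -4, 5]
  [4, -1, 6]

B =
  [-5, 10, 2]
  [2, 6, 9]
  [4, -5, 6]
A ⊗ B =
  [-2, -3, 5]
  [-2, 0, 5]
  [-1, 1, 6]

Apply the min-plus product entry-by-entry:
  C[0][0] = min over k of (A[0][0] + B[0][0] = 3 + -5 = -2, A[0][1] + B[1][0] = 6 + 2 = 8, A[0][2] + B[2][0] = 2 + 4 = 6) = -2 (attained at k = 0)
  C[0][1] = min over k of (A[0][0] + B[0][1] = 3 + 10 = 13, A[0][1] + B[1][1] = 6 + 6 = 12, A[0][2] + B[2][1] = 2 + -5 = -3) = -3 (attained at k = 2)
  C[0][2] = min over k of (A[0][0] + B[0][2] = 3 + 2 = 5, A[0][1] + B[1][2] = 6 + 9 = 15, A[0][2] + B[2][2] = 2 + 6 = 8) = 5 (attained at k = 0)
  C[1][0] = min over k of (A[1][0] + B[0][0] = 3 + -5 = -2, A[1][1] + B[1][0] = -4 + 2 = -2, A[1][2] + B[2][0] = 5 + 4 = 9) = -2 (attained at k = 0)
  C[1][1] = min over k of (A[1][0] + B[0][1] = 3 + 10 = 13, A[1][1] + B[1][1] = -4 + 6 = 2, A[1][2] + B[2][1] = 5 + -5 = 0) = 0 (attained at k = 2)
  C[1][2] = min over k of (A[1][0] + B[0][2] = 3 + 2 = 5, A[1][1] + B[1][2] = -4 + 9 = 5, A[1][2] + B[2][2] = 5 + 6 = 11) = 5 (attained at k = 0)
  C[2][0] = min over k of (A[2][0] + B[0][0] = 4 + -5 = -1, A[2][1] + B[1][0] = -1 + 2 = 1, A[2][2] + B[2][0] = 6 + 4 = 10) = -1 (attained at k = 0)
  C[2][1] = min over k of (A[2][0] + B[0][1] = 4 + 10 = 14, A[2][1] + B[1][1] = -1 + 6 = 5, A[2][2] + B[2][1] = 6 + -5 = 1) = 1 (attained at k = 2)
  C[2][2] = min over k of (A[2][0] + B[0][2] = 4 + 2 = 6, A[2][1] + B[1][2] = -1 + 9 = 8, A[2][2] + B[2][2] = 6 + 6 = 12) = 6 (attained at k = 0)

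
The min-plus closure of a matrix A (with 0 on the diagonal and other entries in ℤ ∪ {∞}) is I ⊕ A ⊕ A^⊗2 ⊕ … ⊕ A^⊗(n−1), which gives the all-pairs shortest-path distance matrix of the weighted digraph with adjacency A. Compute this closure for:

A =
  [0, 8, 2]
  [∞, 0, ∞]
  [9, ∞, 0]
Closure =
  [0, 8, 2]
  [∞, 0, ∞]
  [9, 17, 0]

This is the Floyd-Warshall all-pairs shortest-path computation. For each intermediate vertex k = 0, 1, …, 2, update dist[i][j] ← min(dist[i][j], dist[i][k] + dist[k][j]). The final matrix gives, for each (i, j), the minimum total weight of any directed path from i to j (possibly empty when i = j).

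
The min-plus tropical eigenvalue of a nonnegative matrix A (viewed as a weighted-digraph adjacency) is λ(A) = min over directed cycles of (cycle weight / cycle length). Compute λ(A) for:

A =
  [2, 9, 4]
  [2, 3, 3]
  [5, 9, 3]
λ(A) = 2

Enumerate directed cycles and compute their means (weight / length). Sample:
  cycle 0 → 0: weight = 2, length = 1, mean = 2/1 ≈ 2.000
  cycle 1 → 1: weight = 3, length = 1, mean = 3/1 ≈ 3.000
  cycle 2 → 2: weight = 3, length = 1, mean = 3/1 ≈ 3.000
  cycle 0 → 1 → 0: weight = 11, length = 2, mean = 11/2 ≈ 5.500
  cycle 0 → 2 → 0: weight = 9, length = 2, mean = 9/2 ≈ 4.500
  cycle 1 → 0 → 1: weight = 11, length = 2, mean = 11/2 ≈ 5.500
Minimum mean = 2.000, attained e.g. along the cycle 0 → 0 with weight 2 and length 1. So λ(A) = 2/1 = 2.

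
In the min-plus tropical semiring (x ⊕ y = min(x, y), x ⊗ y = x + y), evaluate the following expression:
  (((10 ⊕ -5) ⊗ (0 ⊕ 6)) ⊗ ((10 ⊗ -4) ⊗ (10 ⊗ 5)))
(((10 ⊕ -5) ⊗ (0 ⊕ 6)) ⊗ ((10 ⊗ -4) ⊗ (10 ⊗ 5))) = 16

Expand innermost to outermost. Recall ⊕ takes the minimum of its arguments and ⊗ takes their sum. Working out the expression (((10 ⊕ -5) ⊗ (0 ⊕ 6)) ⊗ ((10 ⊗ -4) ⊗ (10 ⊗ 5))) gives 16.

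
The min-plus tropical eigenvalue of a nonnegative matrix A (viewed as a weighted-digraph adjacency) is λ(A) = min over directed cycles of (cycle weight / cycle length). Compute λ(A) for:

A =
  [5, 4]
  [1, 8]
λ(A) = 5/2

Enumerate directed cycles and compute their means (weight / length). Sample:
  cycle 0 → 0: weight = 5, length = 1, mean = 5/1 ≈ 5.000
  cycle 1 → 1: weight = 8, length = 1, mean = 8/1 ≈ 8.000
  cycle 0 → 1 → 0: weight = 5, length = 2, mean = 5/2 ≈ 2.500
  cycle 1 → 0 → 1: weight = 5, length = 2, mean = 5/2 ≈ 2.500
Minimum mean = 2.500, attained e.g. along the cycle 0 → 1 → 0 with weight 5 and length 2. So λ(A) = 5/2 = 5/2.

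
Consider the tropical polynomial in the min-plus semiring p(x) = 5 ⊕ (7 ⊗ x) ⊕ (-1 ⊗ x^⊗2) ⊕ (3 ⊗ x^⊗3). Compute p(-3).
p(-3) = -7

A tropical monomial a ⊗ x^⊗i evaluates to a + i · x. Evaluating each term at x = -3:
  Term 0 contributes 5 + 0 · -3 = 5
  Term 1 contributes 7 + 1 · -3 = 4
  Term 2 contributes -1 + 2 · -3 = -7
  Term 3 contributes 3 + 3 · -3 = -6
p(-3) = ⊕ of these = min[5, 4, -7, -6] = -7.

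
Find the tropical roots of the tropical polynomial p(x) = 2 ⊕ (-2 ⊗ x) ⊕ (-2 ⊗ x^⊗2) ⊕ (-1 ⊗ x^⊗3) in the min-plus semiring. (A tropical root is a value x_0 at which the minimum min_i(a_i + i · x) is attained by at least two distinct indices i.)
Roots: {-1, 0, 4}

Each tropical root is a break point of the lower envelope of the lines y = a_i + i · x (there are 4 lines, with slopes 0, 1, ..., 3). Only the lines that attain the minimum somewhere contribute to roots; other lines are dominated. Here the surviving (envelope) indices are i = 3, i = 2, i = 1, i = 0.
Intersections between consecutive envelope lines give the roots: for adjacent envelope indices i < j the intersection is x = (a_i − a_j) / (j − i). Reading off the sorted break points: {-1, 0, 4}.
Verification: at each break x_0, at least two indices attain the minimum of min_i(a_i + i · x_0).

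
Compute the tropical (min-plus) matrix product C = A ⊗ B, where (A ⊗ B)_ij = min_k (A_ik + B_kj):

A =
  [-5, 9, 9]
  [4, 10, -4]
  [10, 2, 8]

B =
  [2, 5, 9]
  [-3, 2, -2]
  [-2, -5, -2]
A ⊗ B =
  [-3, 0, 4]
  [-6, -9, -6]
  [-1, 3, 0]

Apply the min-plus product entry-by-entry:
  C[0][0] = min over k of (A[0][0] + B[0][0] = -5 + 2 = -3, A[0][1] + B[1][0] = 9 + -3 = 6, A[0][2] + B[2][0] = 9 + -2 = 7) = -3 (attained at k = 0)
  C[0][1] = min over k of (A[0][0] + B[0][1] = -5 + 5 = 0, A[0][1] + B[1][1] = 9 + 2 = 11, A[0][2] + B[2][1] = 9 + -5 = 4) = 0 (attained at k = 0)
  C[0][2] = min over k of (A[0][0] + B[0][2] = -5 + 9 = 4, A[0][1] + B[1][2] = 9 + -2 = 7, A[0][2] + B[2][2] = 9 + -2 = 7) = 4 (attained at k = 0)
  C[1][0] = min over k of (A[1][0] + B[0][0] = 4 + 2 = 6, A[1][1] + B[1][0] = 10 + -3 = 7, A[1][2] + B[2][0] = -4 + -2 = -6) = -6 (attained at k = 2)
  C[1][1] = min over k of (A[1][0] + B[0][1] = 4 + 5 = 9, A[1][1] + B[1][1] = 10 + 2 = 12, A[1][2] + B[2][1] = -4 + -5 = -9) = -9 (attained at k = 2)
  C[1][2] = min over k of (A[1][0] + B[0][2] = 4 + 9 = 13, A[1][1] + B[1][2] = 10 + -2 = 8, A[1][2] + B[2][2] = -4 + -2 = -6) = -6 (attained at k = 2)
  C[2][0] = min over k of (A[2][0] + B[0][0] = 10 + 2 = 12, A[2][1] + B[1][0] = 2 + -3 = -1, A[2][2] + B[2][0] = 8 + -2 = 6) = -1 (attained at k = 1)
  C[2][1] = min over k of (A[2][0] + B[0][1] = 10 + 5 = 15, A[2][1] + B[1][1] = 2 + 2 = 4, A[2][2] + B[2][1] = 8 + -5 = 3) = 3 (attained at k = 2)
  C[2][2] = min over k of (A[2][0] + B[0][2] = 10 + 9 = 19, A[2][1] + B[1][2] = 2 + -2 = 0, A[2][2] + B[2][2] = 8 + -2 = 6) = 0 (attained at k = 1)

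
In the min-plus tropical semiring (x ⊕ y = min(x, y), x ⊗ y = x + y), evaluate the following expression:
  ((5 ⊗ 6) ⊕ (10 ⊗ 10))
((5 ⊗ 6) ⊕ (10 ⊗ 10)) = 11

Expand innermost to outermost. Recall ⊕ takes the minimum of its arguments and ⊗ takes their sum. Working out the expression ((5 ⊗ 6) ⊕ (10 ⊗ 10)) gives 11.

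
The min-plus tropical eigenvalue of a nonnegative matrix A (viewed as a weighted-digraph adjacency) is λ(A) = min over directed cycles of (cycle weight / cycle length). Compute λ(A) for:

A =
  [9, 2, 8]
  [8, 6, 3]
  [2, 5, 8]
λ(A) = 7/3

Enumerate directed cycles and compute their means (weight / length). Sample:
  cycle 0 → 0: weight = 9, length = 1, mean = 9/1 ≈ 9.000
  cycle 1 → 1: weight = 6, length = 1, mean = 6/1 ≈ 6.000
  cycle 2 → 2: weight = 8, length = 1, mean = 8/1 ≈ 8.000
  cycle 0 → 1 → 0: weight = 10, length = 2, mean = 10/2 ≈ 5.000
  cycle 0 → 2 → 0: weight = 10, length = 2, mean = 10/2 ≈ 5.000
  cycle 1 → 0 → 1: weight = 10, length = 2, mean = 10/2 ≈ 5.000
Minimum mean = 2.333, attained e.g. along the cycle 0 → 1 → 2 → 0 with weight 7 and length 3. So λ(A) = 7/3 = 7/3.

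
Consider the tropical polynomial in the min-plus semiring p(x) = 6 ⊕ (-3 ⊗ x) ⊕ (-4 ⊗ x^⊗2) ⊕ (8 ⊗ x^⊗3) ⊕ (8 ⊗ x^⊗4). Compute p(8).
p(8) = 5

A tropical monomial a ⊗ x^⊗i evaluates to a + i · x. Evaluating each term at x = 8:
  Term 0 contributes 6 + 0 · 8 = 6
  Term 1 contributes -3 + 1 · 8 = 5
  Term 2 contributes -4 + 2 · 8 = 12
  Term 3 contributes 8 + 3 · 8 = 32
  Term 4 contributes 8 + 4 · 8 = 40
p(8) = ⊕ of these = min[6, 5, 12, 32, 40] = 5.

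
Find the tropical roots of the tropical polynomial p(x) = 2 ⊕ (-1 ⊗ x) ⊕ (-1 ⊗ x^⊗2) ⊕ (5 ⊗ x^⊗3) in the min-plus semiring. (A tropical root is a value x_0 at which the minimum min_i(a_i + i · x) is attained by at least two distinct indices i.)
Roots: {-6, 0, 3}

Each tropical root is a break point of the lower envelope of the lines y = a_i + i · x (there are 4 lines, with slopes 0, 1, ..., 3). Only the lines that attain the minimum somewhere contribute to roots; other lines are dominated. Here the surviving (envelope) indices are i = 3, i = 2, i = 1, i = 0.
Intersections between consecutive envelope lines give the roots: for adjacent envelope indices i < j the intersection is x = (a_i − a_j) / (j − i). Reading off the sorted break points: {-6, 0, 3}.
Verification: at each break x_0, at least two indices attain the minimum of min_i(a_i + i · x_0).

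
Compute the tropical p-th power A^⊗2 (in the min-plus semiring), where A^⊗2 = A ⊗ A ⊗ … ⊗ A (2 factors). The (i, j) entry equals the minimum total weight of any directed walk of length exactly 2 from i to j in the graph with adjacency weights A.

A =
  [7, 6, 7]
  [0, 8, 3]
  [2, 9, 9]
A^⊗2 =
  [6, 13, 9]
  [5, 6, 7]
  [9, 8, 9]

Each entry (A^⊗2)_ij equals the minimum over all length-2 walks i = v_0 → v_1 → … → v_2 = j of Σ_t A[v_t][v_{t+1}]. For example, for (i, j) = (0, 2) we minimise over 3 possible intermediate vertex sequences; the minimum is 9, attained along the walk 0 → 1 → 2.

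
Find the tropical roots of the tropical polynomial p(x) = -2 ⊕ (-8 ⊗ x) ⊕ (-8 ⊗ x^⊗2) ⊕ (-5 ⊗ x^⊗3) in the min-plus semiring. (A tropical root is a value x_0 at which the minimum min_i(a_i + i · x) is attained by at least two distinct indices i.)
Roots: {-3, 0, 6}

Each tropical root is a break point of the lower envelope of the lines y = a_i + i · x (there are 4 lines, with slopes 0, 1, ..., 3). Only the lines that attain the minimum somewhere contribute to roots; other lines are dominated. Here the surviving (envelope) indices are i = 3, i = 2, i = 1, i = 0.
Intersections between consecutive envelope lines give the roots: for adjacent envelope indices i < j the intersection is x = (a_i − a_j) / (j − i). Reading off the sorted break points: {-3, 0, 6}.
Verification: at each break x_0, at least two indices attain the minimum of min_i(a_i + i · x_0).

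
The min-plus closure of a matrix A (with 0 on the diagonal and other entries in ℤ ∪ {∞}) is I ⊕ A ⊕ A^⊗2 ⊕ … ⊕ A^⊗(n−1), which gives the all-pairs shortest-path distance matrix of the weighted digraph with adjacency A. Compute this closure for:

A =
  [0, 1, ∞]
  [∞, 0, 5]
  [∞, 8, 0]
Closure =
  [0, 1, 6]
  [∞, 0, 5]
  [∞, 8, 0]

This is the Floyd-Warshall all-pairs shortest-path computation. For each intermediate vertex k = 0, 1, …, 2, update dist[i][j] ← min(dist[i][j], dist[i][k] + dist[k][j]). The final matrix gives, for each (i, j), the minimum total weight of any directed path from i to j (possibly empty when i = j).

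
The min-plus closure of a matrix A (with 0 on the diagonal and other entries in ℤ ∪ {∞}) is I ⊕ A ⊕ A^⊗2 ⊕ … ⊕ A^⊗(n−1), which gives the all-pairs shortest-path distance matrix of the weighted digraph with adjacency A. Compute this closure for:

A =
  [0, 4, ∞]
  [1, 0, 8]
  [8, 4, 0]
Closure =
  [0, 4, 12]
  [1, 0, 8]
  [5, 4, 0]

This is the Floyd-Warshall all-pairs shortest-path computation. For each intermediate vertex k = 0, 1, …, 2, update dist[i][j] ← min(dist[i][j], dist[i][k] + dist[k][j]). The final matrix gives, for each (i, j), the minimum total weight of any directed path from i to j (possibly empty when i = j).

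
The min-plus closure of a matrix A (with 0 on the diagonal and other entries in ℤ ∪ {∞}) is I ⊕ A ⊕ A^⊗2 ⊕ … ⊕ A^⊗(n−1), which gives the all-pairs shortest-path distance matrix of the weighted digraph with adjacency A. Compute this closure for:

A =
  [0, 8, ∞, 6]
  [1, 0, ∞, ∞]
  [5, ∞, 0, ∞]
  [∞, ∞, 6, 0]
Closure =
  [0, 8, 12, 6]
  [1, 0, 13, 7]
  [5, 13, 0, 11]
  [11, 19, 6, 0]

This is the Floyd-Warshall all-pairs shortest-path computation. For each intermediate vertex k = 0, 1, …, 3, update dist[i][j] ← min(dist[i][j], dist[i][k] + dist[k][j]). The final matrix gives, for each (i, j), the minimum total weight of any directed path from i to j (possibly empty when i = j).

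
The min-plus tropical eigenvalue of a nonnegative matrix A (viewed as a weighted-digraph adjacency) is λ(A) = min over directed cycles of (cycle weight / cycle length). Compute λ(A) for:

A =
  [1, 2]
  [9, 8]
λ(A) = 1

Enumerate directed cycles and compute their means (weight / length). Sample:
  cycle 0 → 0: weight = 1, length = 1, mean = 1/1 ≈ 1.000
  cycle 1 → 1: weight = 8, length = 1, mean = 8/1 ≈ 8.000
  cycle 0 → 1 → 0: weight = 11, length = 2, mean = 11/2 ≈ 5.500
  cycle 1 → 0 → 1: weight = 11, length = 2, mean = 11/2 ≈ 5.500
Minimum mean = 1.000, attained e.g. along the cycle 0 → 0 with weight 1 and length 1. So λ(A) = 1/1 = 1.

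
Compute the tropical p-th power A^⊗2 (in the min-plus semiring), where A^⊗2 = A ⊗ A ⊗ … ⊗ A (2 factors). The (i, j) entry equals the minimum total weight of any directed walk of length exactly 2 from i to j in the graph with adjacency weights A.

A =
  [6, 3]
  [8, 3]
A^⊗2 =
  [11, 6]
  [11, 6]

Each entry (A^⊗2)_ij equals the minimum over all length-2 walks i = v_0 → v_1 → … → v_2 = j of Σ_t A[v_t][v_{t+1}]. For example, for (i, j) = (0, 1) we minimise over 2 possible intermediate vertex sequences; the minimum is 6, attained along the walk 0 → 1 → 1.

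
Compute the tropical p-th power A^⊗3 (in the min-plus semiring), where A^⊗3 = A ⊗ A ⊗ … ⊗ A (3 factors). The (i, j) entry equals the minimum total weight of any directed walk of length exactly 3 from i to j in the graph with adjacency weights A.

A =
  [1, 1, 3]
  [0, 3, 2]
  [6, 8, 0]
A^⊗3 =
  [2, 2, 3]
  [1, 2, 2]
  [6, 7, 0]

Each entry (A^⊗3)_ij equals the minimum over all length-3 walks i = v_0 → v_1 → … → v_3 = j of Σ_t A[v_t][v_{t+1}]. For example, for (i, j) = (0, 2) we minimise over 9 possible intermediate vertex sequences; the minimum is 3, attained along the walk 0 → 1 → 2 → 2.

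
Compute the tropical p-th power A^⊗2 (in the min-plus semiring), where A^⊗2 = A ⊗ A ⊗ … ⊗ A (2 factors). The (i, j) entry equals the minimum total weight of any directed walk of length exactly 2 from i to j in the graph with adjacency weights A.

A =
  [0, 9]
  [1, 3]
A^⊗2 =
  [0, 9]
  [1, 6]

Each entry (A^⊗2)_ij equals the minimum over all length-2 walks i = v_0 → v_1 → … → v_2 = j of Σ_t A[v_t][v_{t+1}]. For example, for (i, j) = (0, 1) we minimise over 2 possible intermediate vertex sequences; the minimum is 9, attained along the walk 0 → 0 → 1.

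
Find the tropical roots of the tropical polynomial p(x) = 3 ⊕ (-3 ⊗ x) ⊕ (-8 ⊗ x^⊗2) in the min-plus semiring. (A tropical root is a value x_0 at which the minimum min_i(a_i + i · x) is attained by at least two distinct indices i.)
Roots: {5, 6}

Each tropical root is a break point of the lower envelope of the lines y = a_i + i · x (there are 3 lines, with slopes 0, 1, ..., 2). Only the lines that attain the minimum somewhere contribute to roots; other lines are dominated. Here the surviving (envelope) indices are i = 2, i = 1, i = 0.
Intersections between consecutive envelope lines give the roots: for adjacent envelope indices i < j the intersection is x = (a_i − a_j) / (j − i). Reading off the sorted break points: {5, 6}.
Verification: at each break x_0, at least two indices attain the minimum of min_i(a_i + i · x_0).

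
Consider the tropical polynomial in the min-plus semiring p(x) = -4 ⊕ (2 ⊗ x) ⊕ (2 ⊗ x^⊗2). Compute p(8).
p(8) = -4

A tropical monomial a ⊗ x^⊗i evaluates to a + i · x. Evaluating each term at x = 8:
  Term 0 contributes -4 + 0 · 8 = -4
  Term 1 contributes 2 + 1 · 8 = 10
  Term 2 contributes 2 + 2 · 8 = 18
p(8) = ⊕ of these = min[-4, 10, 18] = -4.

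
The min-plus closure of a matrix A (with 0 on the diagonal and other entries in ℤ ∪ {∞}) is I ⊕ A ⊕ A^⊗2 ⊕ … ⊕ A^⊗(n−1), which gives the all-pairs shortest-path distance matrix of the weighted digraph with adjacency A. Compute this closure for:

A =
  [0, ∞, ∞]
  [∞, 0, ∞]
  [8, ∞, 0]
Closure =
  [0, ∞, ∞]
  [∞, 0, ∞]
  [8, ∞, 0]

This is the Floyd-Warshall all-pairs shortest-path computation. For each intermediate vertex k = 0, 1, …, 2, update dist[i][j] ← min(dist[i][j], dist[i][k] + dist[k][j]). The final matrix gives, for each (i, j), the minimum total weight of any directed path from i to j (possibly empty when i = j).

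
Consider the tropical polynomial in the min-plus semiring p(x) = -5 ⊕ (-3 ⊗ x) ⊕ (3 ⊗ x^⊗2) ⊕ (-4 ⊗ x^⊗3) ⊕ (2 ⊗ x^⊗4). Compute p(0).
p(0) = -5

A tropical monomial a ⊗ x^⊗i evaluates to a + i · x. Evaluating each term at x = 0:
  Term 0 contributes -5 + 0 · 0 = -5
  Term 1 contributes -3 + 1 · 0 = -3
  Term 2 contributes 3 + 2 · 0 = 3
  Term 3 contributes -4 + 3 · 0 = -4
  Term 4 contributes 2 + 4 · 0 = 2
p(0) = ⊕ of these = min[-5, -3, 3, -4, 2] = -5.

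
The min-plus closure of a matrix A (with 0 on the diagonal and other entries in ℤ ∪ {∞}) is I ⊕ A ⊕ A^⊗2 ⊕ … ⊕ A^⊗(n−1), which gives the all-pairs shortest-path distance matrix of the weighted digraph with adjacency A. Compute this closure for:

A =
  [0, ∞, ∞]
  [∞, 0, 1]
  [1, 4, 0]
Closure =
  [0, ∞, ∞]
  [2, 0, 1]
  [1, 4, 0]

This is the Floyd-Warshall all-pairs shortest-path computation. For each intermediate vertex k = 0, 1, …, 2, update dist[i][j] ← min(dist[i][j], dist[i][k] + dist[k][j]). The final matrix gives, for each (i, j), the minimum total weight of any directed path from i to j (possibly empty when i = j).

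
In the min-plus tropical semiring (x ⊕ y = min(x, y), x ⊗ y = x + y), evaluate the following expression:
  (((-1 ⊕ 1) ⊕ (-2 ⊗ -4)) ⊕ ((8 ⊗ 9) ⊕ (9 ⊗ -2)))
(((-1 ⊕ 1) ⊕ (-2 ⊗ -4)) ⊕ ((8 ⊗ 9) ⊕ (9 ⊗ -2))) = -6

Expand innermost to outermost. Recall ⊕ takes the minimum of its arguments and ⊗ takes their sum. Working out the expression (((-1 ⊕ 1) ⊕ (-2 ⊗ -4)) ⊕ ((8 ⊗ 9) ⊕ (9 ⊗ -2))) gives -6.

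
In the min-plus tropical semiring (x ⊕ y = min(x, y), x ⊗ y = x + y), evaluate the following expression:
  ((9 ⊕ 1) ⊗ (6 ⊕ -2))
((9 ⊕ 1) ⊗ (6 ⊕ -2)) = -1

Expand innermost to outermost. Recall ⊕ takes the minimum of its arguments and ⊗ takes their sum. Working out the expression ((9 ⊕ 1) ⊗ (6 ⊕ -2)) gives -1.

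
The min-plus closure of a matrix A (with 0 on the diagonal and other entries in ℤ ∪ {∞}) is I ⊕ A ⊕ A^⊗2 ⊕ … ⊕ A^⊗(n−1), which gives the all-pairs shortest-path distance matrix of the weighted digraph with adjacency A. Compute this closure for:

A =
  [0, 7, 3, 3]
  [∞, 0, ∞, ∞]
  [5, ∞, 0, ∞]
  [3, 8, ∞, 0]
Closure =
  [0, 7, 3, 3]
  [∞, 0, ∞, ∞]
  [5, 12, 0, 8]
  [3, 8, 6, 0]

This is the Floyd-Warshall all-pairs shortest-path computation. For each intermediate vertex k = 0, 1, …, 3, update dist[i][j] ← min(dist[i][j], dist[i][k] + dist[k][j]). The final matrix gives, for each (i, j), the minimum total weight of any directed path from i to j (possibly empty when i = j).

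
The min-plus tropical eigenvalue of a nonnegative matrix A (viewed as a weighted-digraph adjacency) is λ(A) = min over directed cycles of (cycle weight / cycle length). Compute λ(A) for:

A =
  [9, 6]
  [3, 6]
λ(A) = 9/2

Enumerate directed cycles and compute their means (weight / length). Sample:
  cycle 0 → 0: weight = 9, length = 1, mean = 9/1 ≈ 9.000
  cycle 1 → 1: weight = 6, length = 1, mean = 6/1 ≈ 6.000
  cycle 0 → 1 → 0: weight = 9, length = 2, mean = 9/2 ≈ 4.500
  cycle 1 → 0 → 1: weight = 9, length = 2, mean = 9/2 ≈ 4.500
Minimum mean = 4.500, attained e.g. along the cycle 0 → 1 → 0 with weight 9 and length 2. So λ(A) = 9/2 = 9/2.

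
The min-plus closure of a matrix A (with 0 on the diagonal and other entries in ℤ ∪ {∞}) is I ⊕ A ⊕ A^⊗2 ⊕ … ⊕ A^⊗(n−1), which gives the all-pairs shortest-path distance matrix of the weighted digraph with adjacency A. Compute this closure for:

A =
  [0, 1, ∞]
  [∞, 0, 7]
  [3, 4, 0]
Closure =
  [0, 1, 8]
  [10, 0, 7]
  [3, 4, 0]

This is the Floyd-Warshall all-pairs shortest-path computation. For each intermediate vertex k = 0, 1, …, 2, update dist[i][j] ← min(dist[i][j], dist[i][k] + dist[k][j]). The final matrix gives, for each (i, j), the minimum total weight of any directed path from i to j (possibly empty when i = j).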